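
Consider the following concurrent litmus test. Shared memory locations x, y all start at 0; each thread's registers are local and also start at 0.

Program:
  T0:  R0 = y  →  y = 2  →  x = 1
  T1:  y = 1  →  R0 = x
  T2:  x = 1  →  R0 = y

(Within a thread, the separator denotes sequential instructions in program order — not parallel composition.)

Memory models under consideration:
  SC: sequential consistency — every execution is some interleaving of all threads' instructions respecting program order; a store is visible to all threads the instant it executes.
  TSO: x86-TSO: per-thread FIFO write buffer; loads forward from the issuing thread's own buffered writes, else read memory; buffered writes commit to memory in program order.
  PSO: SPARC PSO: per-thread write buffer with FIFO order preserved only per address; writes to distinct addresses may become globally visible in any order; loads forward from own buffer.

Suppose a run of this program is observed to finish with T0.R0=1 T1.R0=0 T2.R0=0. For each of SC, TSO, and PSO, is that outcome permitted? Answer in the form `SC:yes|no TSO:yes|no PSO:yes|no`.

SC:no TSO:yes PSO:yes

outcome vector order: (T0.R0,T1.R0,T2.R0)
SC (10): (0,0,1); (0,0,2); (0,1,0); (0,1,1); (0,1,2); (1,0,1); (1,0,2); (1,1,0); (1,1,1); (1,1,2)
TSO (12): (0,0,0); (0,0,1); (0,0,2); (0,1,0); (0,1,1); (0,1,2); (1,0,0); (1,0,1); (1,0,2); (1,1,0); (1,1,1); (1,1,2)
PSO (12): (0,0,0); (0,0,1); (0,0,2); (0,1,0); (0,1,1); (0,1,2); (1,0,0); (1,0,1); (1,0,2); (1,1,0); (1,1,1); (1,1,2)
target (1,0,0) ∈ {TSO,PSO}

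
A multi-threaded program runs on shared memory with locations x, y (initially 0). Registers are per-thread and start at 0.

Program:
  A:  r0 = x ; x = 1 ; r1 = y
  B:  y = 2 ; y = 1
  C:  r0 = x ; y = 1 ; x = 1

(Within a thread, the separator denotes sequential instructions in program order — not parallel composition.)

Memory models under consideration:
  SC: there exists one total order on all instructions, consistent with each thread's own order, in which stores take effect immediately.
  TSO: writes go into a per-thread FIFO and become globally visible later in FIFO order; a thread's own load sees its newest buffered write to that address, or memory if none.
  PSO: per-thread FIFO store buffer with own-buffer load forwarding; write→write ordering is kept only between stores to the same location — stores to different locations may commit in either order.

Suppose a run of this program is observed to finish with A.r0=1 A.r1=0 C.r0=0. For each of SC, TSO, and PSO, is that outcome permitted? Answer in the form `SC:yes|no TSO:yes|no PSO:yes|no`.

outcome vector order: (A.r0,A.r1,C.r0)
[SC] allowed = {0/0/0, 0/0/1, 0/1/0, 0/1/1, 0/2/0, 0/2/1, 1/1/0, 1/2/0}
[TSO] allowed = {0/0/0, 0/0/1, 0/1/0, 0/1/1, 0/2/0, 0/2/1, 1/1/0, 1/2/0}
[PSO] allowed = {0/0/0, 0/0/1, 0/1/0, 0/1/1, 0/2/0, 0/2/1, 1/0/0, 1/1/0, 1/2/0}
target 1/0/0 ∈ {PSO}

SC:no TSO:no PSO:yes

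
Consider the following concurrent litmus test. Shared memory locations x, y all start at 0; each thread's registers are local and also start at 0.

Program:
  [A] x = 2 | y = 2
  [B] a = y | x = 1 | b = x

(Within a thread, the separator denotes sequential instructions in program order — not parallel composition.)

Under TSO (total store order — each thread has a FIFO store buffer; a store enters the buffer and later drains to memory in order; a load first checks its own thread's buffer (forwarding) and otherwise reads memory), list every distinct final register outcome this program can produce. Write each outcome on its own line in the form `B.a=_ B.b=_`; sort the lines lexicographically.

outcome vector order: (B.a,B.b)
|TSO outcomes| = 3

B.a=0 B.b=1
B.a=0 B.b=2
B.a=2 B.b=1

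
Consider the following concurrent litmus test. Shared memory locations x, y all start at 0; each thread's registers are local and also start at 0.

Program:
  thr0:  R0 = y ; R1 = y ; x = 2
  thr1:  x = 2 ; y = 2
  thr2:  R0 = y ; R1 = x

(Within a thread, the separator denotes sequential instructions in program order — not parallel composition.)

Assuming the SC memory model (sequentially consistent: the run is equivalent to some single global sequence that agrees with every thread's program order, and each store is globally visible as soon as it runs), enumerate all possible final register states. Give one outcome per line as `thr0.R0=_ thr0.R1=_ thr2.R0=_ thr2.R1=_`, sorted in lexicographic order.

thr0.R0=0 thr0.R1=0 thr2.R0=0 thr2.R1=0
thr0.R0=0 thr0.R1=0 thr2.R0=0 thr2.R1=2
thr0.R0=0 thr0.R1=0 thr2.R0=2 thr2.R1=2
thr0.R0=0 thr0.R1=2 thr2.R0=0 thr2.R1=0
thr0.R0=0 thr0.R1=2 thr2.R0=0 thr2.R1=2
thr0.R0=0 thr0.R1=2 thr2.R0=2 thr2.R1=2
thr0.R0=2 thr0.R1=2 thr2.R0=0 thr2.R1=0
thr0.R0=2 thr0.R1=2 thr2.R0=0 thr2.R1=2
thr0.R0=2 thr0.R1=2 thr2.R0=2 thr2.R1=2

outcome vector order: (thr0.R0,thr0.R1,thr2.R0,thr2.R1)
|SC outcomes| = 9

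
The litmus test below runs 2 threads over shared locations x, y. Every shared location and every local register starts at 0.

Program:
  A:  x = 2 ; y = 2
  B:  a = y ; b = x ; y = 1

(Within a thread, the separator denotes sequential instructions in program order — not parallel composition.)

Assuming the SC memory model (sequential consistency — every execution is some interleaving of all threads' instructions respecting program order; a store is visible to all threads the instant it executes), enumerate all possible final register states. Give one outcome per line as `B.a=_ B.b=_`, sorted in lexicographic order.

B.a=0 B.b=0
B.a=0 B.b=2
B.a=2 B.b=2

outcome vector order: (B.a,B.b)
|SC outcomes| = 3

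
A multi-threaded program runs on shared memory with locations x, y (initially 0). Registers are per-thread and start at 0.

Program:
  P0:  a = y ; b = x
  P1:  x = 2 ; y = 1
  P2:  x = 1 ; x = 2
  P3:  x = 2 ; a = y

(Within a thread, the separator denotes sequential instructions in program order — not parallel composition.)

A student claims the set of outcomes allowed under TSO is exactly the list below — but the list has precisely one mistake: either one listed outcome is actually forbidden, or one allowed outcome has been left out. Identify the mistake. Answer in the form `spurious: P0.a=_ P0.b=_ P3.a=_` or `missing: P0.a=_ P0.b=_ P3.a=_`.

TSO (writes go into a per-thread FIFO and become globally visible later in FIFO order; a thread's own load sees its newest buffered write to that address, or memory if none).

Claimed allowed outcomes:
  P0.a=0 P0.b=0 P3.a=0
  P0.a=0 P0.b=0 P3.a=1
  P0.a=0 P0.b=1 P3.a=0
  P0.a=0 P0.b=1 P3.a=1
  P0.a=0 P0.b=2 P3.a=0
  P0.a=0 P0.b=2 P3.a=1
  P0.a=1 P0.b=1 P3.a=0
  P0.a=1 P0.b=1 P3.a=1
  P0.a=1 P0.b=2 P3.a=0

missing: P0.a=1 P0.b=2 P3.a=1

outcome vector order: (P0.a,P0.b,P3.a)
TSO: 10 outcomes — {000 001 010 011 020 021 110 111 120 121}
TSO∖claimed = {121}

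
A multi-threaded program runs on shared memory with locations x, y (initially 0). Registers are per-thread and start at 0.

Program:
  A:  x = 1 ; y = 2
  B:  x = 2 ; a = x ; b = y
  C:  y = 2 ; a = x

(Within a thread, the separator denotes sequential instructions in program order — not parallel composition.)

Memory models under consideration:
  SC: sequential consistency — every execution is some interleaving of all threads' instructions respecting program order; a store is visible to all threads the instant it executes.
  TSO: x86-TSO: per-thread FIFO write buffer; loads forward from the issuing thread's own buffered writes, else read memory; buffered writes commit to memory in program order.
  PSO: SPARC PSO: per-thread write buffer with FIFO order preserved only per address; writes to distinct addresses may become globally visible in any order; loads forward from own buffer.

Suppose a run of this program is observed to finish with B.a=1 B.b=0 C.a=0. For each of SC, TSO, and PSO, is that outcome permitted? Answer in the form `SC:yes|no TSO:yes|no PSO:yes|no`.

SC:no TSO:yes PSO:yes

outcome vector order: (B.a,B.b,C.a)
SC (9): 1/0/1; 1/2/0; 1/2/1; 1/2/2; 2/0/1; 2/0/2; 2/2/0; 2/2/1; 2/2/2
TSO (12): 1/0/0; 1/0/1; 1/0/2; 1/2/0; 1/2/1; 1/2/2; 2/0/0; 2/0/1; 2/0/2; 2/2/0; 2/2/1; 2/2/2
PSO (12): 1/0/0; 1/0/1; 1/0/2; 1/2/0; 1/2/1; 1/2/2; 2/0/0; 2/0/1; 2/0/2; 2/2/0; 2/2/1; 2/2/2
target 1/0/0 ∈ {TSO,PSO}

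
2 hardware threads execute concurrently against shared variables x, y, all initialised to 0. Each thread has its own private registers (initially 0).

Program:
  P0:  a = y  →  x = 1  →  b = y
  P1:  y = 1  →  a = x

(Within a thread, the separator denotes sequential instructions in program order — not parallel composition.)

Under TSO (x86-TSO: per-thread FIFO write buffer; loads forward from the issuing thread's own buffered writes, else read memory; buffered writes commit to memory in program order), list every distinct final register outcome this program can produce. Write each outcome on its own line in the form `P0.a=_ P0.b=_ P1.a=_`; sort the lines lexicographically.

P0.a=0 P0.b=0 P1.a=0
P0.a=0 P0.b=0 P1.a=1
P0.a=0 P0.b=1 P1.a=0
P0.a=0 P0.b=1 P1.a=1
P0.a=1 P0.b=1 P1.a=0
P0.a=1 P0.b=1 P1.a=1

outcome vector order: (P0.a,P0.b,P1.a)
|TSO outcomes| = 6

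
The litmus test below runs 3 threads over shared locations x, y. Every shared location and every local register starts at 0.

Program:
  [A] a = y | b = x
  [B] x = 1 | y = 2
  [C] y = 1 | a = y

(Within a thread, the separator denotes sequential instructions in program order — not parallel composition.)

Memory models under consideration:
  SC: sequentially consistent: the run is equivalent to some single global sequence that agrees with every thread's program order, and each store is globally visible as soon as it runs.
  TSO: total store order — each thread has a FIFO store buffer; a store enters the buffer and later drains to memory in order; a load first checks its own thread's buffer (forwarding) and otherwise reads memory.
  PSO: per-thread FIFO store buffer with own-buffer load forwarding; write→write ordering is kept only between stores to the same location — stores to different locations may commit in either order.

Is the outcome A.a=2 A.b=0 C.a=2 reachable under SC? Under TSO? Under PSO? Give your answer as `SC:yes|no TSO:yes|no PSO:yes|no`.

outcome vector order: (A.a,A.b,C.a)
SC (10): 001; 002; 011; 012; 101; 102; 111; 112; 211; 212
TSO (10): 001; 002; 011; 012; 101; 102; 111; 112; 211; 212
PSO (12): 001; 002; 011; 012; 101; 102; 111; 112; 201; 202; 211; 212
target 202 ∈ {PSO}

SC:no TSO:no PSO:yes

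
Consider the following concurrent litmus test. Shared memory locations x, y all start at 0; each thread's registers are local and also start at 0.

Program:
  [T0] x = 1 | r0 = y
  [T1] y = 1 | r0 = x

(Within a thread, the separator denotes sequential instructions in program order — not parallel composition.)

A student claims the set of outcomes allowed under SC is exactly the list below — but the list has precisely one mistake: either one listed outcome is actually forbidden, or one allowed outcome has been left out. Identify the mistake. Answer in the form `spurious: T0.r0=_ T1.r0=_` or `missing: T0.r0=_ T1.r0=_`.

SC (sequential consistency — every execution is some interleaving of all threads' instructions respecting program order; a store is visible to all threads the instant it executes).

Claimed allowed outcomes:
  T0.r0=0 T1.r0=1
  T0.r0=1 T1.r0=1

missing: T0.r0=1 T1.r0=0

outcome vector order: (T0.r0,T1.r0)
under SC → <0 1>, <1 0>, <1 1>
SC∖claimed = {<1 0>}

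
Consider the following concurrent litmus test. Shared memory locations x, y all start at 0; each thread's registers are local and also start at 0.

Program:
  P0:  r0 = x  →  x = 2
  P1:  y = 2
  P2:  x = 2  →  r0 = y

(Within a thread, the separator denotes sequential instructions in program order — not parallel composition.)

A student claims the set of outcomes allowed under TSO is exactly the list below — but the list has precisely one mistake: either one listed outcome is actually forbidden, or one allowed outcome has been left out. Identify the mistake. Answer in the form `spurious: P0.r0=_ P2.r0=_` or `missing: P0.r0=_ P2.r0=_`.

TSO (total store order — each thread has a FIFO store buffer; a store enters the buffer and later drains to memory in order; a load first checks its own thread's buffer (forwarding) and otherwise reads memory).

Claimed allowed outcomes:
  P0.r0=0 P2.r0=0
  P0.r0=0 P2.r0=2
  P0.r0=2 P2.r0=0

missing: P0.r0=2 P2.r0=2

outcome vector order: (P0.r0,P2.r0)
under TSO → 0/0 0/2 2/0 2/2
TSO∖claimed = {2/2}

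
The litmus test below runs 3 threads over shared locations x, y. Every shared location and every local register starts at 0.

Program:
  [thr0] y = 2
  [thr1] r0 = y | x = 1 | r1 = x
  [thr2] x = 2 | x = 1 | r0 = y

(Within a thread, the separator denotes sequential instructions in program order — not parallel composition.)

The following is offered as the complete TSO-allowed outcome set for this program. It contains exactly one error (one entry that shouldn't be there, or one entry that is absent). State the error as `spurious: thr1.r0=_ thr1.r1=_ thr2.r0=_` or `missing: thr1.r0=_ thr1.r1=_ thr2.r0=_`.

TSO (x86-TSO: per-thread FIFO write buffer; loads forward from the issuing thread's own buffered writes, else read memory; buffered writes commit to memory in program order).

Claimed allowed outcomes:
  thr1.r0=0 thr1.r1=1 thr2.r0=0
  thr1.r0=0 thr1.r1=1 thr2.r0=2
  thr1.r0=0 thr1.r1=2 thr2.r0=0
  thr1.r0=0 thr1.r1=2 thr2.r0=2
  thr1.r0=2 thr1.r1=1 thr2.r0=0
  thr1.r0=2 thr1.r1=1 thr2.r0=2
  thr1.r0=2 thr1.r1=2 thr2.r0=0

missing: thr1.r0=2 thr1.r1=2 thr2.r0=2

outcome vector order: (thr1.r0,thr1.r1,thr2.r0)
[TSO] allowed = {010 012 020 022 210 212 220 222}
TSO∖claimed = {222}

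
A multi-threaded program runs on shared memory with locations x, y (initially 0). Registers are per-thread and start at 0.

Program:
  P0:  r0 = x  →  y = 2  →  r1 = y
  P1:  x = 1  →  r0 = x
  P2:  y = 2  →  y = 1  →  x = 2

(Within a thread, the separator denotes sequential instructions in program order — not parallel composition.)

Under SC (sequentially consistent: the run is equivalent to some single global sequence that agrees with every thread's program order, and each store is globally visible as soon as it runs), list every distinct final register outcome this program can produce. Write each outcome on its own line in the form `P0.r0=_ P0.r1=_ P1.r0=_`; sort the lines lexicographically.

outcome vector order: (P0.r0,P0.r1,P1.r0)
|SC outcomes| = 10

P0.r0=0 P0.r1=1 P1.r0=1
P0.r0=0 P0.r1=1 P1.r0=2
P0.r0=0 P0.r1=2 P1.r0=1
P0.r0=0 P0.r1=2 P1.r0=2
P0.r0=1 P0.r1=1 P1.r0=1
P0.r0=1 P0.r1=1 P1.r0=2
P0.r0=1 P0.r1=2 P1.r0=1
P0.r0=1 P0.r1=2 P1.r0=2
P0.r0=2 P0.r1=2 P1.r0=1
P0.r0=2 P0.r1=2 P1.r0=2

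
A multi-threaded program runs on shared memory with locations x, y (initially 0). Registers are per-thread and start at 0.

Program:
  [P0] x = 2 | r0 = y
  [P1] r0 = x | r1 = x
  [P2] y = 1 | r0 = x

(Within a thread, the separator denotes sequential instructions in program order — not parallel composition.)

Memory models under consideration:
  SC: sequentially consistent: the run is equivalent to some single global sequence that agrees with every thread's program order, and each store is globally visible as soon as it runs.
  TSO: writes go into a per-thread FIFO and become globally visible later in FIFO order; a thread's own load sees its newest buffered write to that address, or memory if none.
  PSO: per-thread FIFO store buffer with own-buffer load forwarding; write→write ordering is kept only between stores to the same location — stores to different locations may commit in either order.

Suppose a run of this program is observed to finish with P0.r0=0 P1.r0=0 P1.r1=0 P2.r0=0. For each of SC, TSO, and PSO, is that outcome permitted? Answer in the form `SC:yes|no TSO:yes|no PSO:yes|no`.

outcome vector order: (P0.r0,P1.r0,P1.r1,P2.r0)
SC: 9 outcomes — {(0,0,0,2); (0,0,2,2); (0,2,2,2); (1,0,0,0); (1,0,0,2); (1,0,2,0); (1,0,2,2); (1,2,2,0); (1,2,2,2)}
TSO: 12 outcomes — {(0,0,0,0); (0,0,0,2); (0,0,2,0); (0,0,2,2); (0,2,2,0); (0,2,2,2); (1,0,0,0); (1,0,0,2); (1,0,2,0); (1,0,2,2); (1,2,2,0); (1,2,2,2)}
PSO: 12 outcomes — {(0,0,0,0); (0,0,0,2); (0,0,2,0); (0,0,2,2); (0,2,2,0); (0,2,2,2); (1,0,0,0); (1,0,0,2); (1,0,2,0); (1,0,2,2); (1,2,2,0); (1,2,2,2)}
target (0,0,0,0) ∈ {TSO,PSO}

SC:no TSO:yes PSO:yes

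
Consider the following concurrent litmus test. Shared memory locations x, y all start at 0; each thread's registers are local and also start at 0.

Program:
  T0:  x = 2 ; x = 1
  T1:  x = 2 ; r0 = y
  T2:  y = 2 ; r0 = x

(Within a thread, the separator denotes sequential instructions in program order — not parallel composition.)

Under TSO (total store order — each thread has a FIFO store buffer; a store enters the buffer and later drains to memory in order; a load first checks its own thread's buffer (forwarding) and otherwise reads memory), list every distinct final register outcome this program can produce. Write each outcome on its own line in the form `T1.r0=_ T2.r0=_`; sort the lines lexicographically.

T1.r0=0 T2.r0=0
T1.r0=0 T2.r0=1
T1.r0=0 T2.r0=2
T1.r0=2 T2.r0=0
T1.r0=2 T2.r0=1
T1.r0=2 T2.r0=2

outcome vector order: (T1.r0,T2.r0)
|TSO outcomes| = 6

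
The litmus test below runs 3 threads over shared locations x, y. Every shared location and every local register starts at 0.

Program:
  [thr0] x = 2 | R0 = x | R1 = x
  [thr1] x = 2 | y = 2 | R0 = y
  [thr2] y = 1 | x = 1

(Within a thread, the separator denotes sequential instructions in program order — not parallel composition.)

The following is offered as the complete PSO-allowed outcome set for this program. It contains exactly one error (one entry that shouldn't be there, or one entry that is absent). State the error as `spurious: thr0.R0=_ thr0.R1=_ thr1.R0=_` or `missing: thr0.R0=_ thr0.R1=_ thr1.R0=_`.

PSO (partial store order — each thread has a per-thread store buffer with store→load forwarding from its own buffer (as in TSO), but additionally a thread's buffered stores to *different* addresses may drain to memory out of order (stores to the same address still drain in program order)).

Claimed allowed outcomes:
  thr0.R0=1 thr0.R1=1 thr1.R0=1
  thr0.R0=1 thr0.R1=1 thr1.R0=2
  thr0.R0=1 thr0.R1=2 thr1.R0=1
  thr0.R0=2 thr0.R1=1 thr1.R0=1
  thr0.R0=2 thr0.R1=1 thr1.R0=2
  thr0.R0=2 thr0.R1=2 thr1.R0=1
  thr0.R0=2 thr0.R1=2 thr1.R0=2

outcome vector order: (thr0.R0,thr0.R1,thr1.R0)
PSO: 8 outcomes — {<1 1 1>; <1 1 2>; <1 2 1>; <1 2 2>; <2 1 1>; <2 1 2>; <2 2 1>; <2 2 2>}
PSO∖claimed = {<1 2 2>}

missing: thr0.R0=1 thr0.R1=2 thr1.R0=2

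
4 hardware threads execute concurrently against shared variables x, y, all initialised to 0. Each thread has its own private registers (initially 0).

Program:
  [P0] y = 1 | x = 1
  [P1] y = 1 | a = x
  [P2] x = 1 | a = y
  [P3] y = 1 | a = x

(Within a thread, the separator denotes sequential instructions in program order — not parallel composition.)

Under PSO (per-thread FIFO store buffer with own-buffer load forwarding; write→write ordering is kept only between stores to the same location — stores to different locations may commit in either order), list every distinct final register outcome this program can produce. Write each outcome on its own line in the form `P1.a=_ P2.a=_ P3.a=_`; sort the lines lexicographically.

P1.a=0 P2.a=0 P3.a=0
P1.a=0 P2.a=0 P3.a=1
P1.a=0 P2.a=1 P3.a=0
P1.a=0 P2.a=1 P3.a=1
P1.a=1 P2.a=0 P3.a=0
P1.a=1 P2.a=0 P3.a=1
P1.a=1 P2.a=1 P3.a=0
P1.a=1 P2.a=1 P3.a=1

outcome vector order: (P1.a,P2.a,P3.a)
|PSO outcomes| = 8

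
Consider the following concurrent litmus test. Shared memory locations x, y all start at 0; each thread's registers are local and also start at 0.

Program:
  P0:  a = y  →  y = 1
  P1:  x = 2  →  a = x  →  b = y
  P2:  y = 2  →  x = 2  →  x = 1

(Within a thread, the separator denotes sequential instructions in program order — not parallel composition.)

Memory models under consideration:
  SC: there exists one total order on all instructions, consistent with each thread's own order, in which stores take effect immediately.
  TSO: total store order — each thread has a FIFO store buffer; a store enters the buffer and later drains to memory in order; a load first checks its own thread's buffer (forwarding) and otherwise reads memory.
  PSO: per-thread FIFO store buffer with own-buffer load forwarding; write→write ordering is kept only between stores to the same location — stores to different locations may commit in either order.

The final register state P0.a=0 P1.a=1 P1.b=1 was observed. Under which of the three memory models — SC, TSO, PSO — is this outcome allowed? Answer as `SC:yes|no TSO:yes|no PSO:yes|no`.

SC:yes TSO:yes PSO:yes

outcome vector order: (P0.a,P1.a,P1.b)
SC: 10 outcomes — {0/1/1, 0/1/2, 0/2/0, 0/2/1, 0/2/2, 2/1/1, 2/1/2, 2/2/0, 2/2/1, 2/2/2}
TSO: 10 outcomes — {0/1/1, 0/1/2, 0/2/0, 0/2/1, 0/2/2, 2/1/1, 2/1/2, 2/2/0, 2/2/1, 2/2/2}
PSO: 12 outcomes — {0/1/0, 0/1/1, 0/1/2, 0/2/0, 0/2/1, 0/2/2, 2/1/0, 2/1/1, 2/1/2, 2/2/0, 2/2/1, 2/2/2}
target 0/1/1 ∈ {SC,TSO,PSO}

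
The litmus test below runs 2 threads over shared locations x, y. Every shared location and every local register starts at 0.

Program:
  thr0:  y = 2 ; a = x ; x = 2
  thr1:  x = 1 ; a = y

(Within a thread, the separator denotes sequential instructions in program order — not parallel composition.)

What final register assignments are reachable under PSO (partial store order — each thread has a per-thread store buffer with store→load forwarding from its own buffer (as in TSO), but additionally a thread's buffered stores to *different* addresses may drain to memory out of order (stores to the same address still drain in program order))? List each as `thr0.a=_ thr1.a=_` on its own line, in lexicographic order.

thr0.a=0 thr1.a=0
thr0.a=0 thr1.a=2
thr0.a=1 thr1.a=0
thr0.a=1 thr1.a=2

outcome vector order: (thr0.a,thr1.a)
|PSO outcomes| = 4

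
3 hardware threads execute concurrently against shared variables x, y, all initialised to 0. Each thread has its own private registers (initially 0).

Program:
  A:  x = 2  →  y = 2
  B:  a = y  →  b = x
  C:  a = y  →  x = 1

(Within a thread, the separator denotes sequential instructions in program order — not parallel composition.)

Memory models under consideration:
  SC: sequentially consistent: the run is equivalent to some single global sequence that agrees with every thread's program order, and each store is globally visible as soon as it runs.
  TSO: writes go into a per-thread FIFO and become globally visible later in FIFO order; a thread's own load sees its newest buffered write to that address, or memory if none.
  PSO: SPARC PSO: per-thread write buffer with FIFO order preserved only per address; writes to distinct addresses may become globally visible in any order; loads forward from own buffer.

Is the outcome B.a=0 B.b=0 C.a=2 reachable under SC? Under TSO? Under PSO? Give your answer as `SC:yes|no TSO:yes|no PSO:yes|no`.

SC:yes TSO:yes PSO:yes

outcome vector order: (B.a,B.b,C.a)
[SC] allowed = {<0 0 0>, <0 0 2>, <0 1 0>, <0 1 2>, <0 2 0>, <0 2 2>, <2 1 0>, <2 1 2>, <2 2 0>, <2 2 2>}
[TSO] allowed = {<0 0 0>, <0 0 2>, <0 1 0>, <0 1 2>, <0 2 0>, <0 2 2>, <2 1 0>, <2 1 2>, <2 2 0>, <2 2 2>}
[PSO] allowed = {<0 0 0>, <0 0 2>, <0 1 0>, <0 1 2>, <0 2 0>, <0 2 2>, <2 0 0>, <2 0 2>, <2 1 0>, <2 1 2>, <2 2 0>, <2 2 2>}
target <0 0 2> ∈ {SC,TSO,PSO}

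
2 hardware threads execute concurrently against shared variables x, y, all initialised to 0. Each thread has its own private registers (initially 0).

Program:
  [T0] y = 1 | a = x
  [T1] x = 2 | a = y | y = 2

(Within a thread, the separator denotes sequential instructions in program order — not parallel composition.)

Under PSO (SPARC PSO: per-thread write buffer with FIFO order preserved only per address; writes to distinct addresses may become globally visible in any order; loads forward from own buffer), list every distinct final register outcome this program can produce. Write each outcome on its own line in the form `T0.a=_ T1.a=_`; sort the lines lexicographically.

outcome vector order: (T0.a,T1.a)
|PSO outcomes| = 4

T0.a=0 T1.a=0
T0.a=0 T1.a=1
T0.a=2 T1.a=0
T0.a=2 T1.a=1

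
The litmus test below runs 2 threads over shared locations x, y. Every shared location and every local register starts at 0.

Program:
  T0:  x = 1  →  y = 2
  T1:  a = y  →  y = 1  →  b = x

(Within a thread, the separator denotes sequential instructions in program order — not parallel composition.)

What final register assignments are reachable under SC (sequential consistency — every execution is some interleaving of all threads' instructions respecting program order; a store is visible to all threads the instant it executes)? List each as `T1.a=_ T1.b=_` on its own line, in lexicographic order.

T1.a=0 T1.b=0
T1.a=0 T1.b=1
T1.a=2 T1.b=1

outcome vector order: (T1.a,T1.b)
|SC outcomes| = 3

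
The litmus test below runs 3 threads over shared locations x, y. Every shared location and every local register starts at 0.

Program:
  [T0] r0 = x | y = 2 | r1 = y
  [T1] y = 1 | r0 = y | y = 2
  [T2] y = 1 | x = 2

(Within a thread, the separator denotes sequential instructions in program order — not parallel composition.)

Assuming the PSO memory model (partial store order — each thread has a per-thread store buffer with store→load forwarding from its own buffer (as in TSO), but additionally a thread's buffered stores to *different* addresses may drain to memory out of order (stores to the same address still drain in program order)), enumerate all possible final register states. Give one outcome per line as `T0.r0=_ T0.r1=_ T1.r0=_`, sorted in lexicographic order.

outcome vector order: (T0.r0,T0.r1,T1.r0)
|PSO outcomes| = 8

T0.r0=0 T0.r1=1 T1.r0=1
T0.r0=0 T0.r1=1 T1.r0=2
T0.r0=0 T0.r1=2 T1.r0=1
T0.r0=0 T0.r1=2 T1.r0=2
T0.r0=2 T0.r1=1 T1.r0=1
T0.r0=2 T0.r1=1 T1.r0=2
T0.r0=2 T0.r1=2 T1.r0=1
T0.r0=2 T0.r1=2 T1.r0=2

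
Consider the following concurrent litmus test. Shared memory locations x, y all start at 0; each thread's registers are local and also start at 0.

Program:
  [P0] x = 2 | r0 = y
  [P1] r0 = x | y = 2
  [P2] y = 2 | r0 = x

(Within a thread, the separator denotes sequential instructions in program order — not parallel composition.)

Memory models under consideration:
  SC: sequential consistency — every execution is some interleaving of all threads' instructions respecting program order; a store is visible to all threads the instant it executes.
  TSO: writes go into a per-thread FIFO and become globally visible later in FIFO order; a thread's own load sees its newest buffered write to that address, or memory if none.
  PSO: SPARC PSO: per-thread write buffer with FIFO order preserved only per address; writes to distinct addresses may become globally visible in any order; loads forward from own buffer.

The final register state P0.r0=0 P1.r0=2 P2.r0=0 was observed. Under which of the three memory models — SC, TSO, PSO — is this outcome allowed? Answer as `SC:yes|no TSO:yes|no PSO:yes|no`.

outcome vector order: (P0.r0,P1.r0,P2.r0)
SC (6): 0/0/2; 0/2/2; 2/0/0; 2/0/2; 2/2/0; 2/2/2
TSO (8): 0/0/0; 0/0/2; 0/2/0; 0/2/2; 2/0/0; 2/0/2; 2/2/0; 2/2/2
PSO (8): 0/0/0; 0/0/2; 0/2/0; 0/2/2; 2/0/0; 2/0/2; 2/2/0; 2/2/2
target 0/2/0 ∈ {TSO,PSO}

SC:no TSO:yes PSO:yes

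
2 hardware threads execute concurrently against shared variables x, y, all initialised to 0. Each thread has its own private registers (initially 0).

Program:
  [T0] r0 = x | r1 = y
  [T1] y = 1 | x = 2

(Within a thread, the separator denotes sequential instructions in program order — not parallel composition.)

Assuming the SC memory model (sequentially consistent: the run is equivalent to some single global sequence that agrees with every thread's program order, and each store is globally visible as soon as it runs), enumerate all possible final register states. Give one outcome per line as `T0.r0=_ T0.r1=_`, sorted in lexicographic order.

outcome vector order: (T0.r0,T0.r1)
|SC outcomes| = 3

T0.r0=0 T0.r1=0
T0.r0=0 T0.r1=1
T0.r0=2 T0.r1=1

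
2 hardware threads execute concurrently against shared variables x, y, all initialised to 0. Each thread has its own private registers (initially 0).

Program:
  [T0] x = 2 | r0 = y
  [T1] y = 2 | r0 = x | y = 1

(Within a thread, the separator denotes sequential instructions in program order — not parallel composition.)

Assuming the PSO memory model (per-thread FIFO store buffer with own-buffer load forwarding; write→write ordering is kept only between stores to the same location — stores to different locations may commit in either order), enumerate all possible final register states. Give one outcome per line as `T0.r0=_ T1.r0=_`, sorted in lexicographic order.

outcome vector order: (T0.r0,T1.r0)
|PSO outcomes| = 6

T0.r0=0 T1.r0=0
T0.r0=0 T1.r0=2
T0.r0=1 T1.r0=0
T0.r0=1 T1.r0=2
T0.r0=2 T1.r0=0
T0.r0=2 T1.r0=2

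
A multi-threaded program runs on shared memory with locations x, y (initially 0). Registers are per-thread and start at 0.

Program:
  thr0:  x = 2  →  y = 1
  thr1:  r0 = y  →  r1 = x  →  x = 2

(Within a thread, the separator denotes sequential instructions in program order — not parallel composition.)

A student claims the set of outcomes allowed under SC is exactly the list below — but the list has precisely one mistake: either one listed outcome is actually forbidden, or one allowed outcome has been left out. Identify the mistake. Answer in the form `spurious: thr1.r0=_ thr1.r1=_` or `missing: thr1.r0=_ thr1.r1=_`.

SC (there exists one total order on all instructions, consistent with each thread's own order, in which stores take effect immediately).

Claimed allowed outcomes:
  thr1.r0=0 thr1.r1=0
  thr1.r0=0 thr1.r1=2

outcome vector order: (thr1.r0,thr1.r1)
[SC] allowed = {00; 02; 12}
SC∖claimed = {12}

missing: thr1.r0=1 thr1.r1=2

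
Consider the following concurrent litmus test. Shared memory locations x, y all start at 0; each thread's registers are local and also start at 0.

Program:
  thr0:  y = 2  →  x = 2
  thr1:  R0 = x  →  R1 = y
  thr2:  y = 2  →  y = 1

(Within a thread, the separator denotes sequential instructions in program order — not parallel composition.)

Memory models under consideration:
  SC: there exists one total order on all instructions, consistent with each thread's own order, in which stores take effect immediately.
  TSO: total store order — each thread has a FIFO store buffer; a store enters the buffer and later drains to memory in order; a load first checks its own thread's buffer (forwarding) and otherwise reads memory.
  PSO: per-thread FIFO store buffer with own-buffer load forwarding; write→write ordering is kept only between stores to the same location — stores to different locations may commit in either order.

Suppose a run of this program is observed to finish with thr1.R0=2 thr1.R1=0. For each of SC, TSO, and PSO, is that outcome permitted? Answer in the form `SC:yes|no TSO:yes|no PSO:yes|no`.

outcome vector order: (thr1.R0,thr1.R1)
[SC] allowed = {<0 0>; <0 1>; <0 2>; <2 1>; <2 2>}
[TSO] allowed = {<0 0>; <0 1>; <0 2>; <2 1>; <2 2>}
[PSO] allowed = {<0 0>; <0 1>; <0 2>; <2 0>; <2 1>; <2 2>}
target <2 0> ∈ {PSO}

SC:no TSO:no PSO:yes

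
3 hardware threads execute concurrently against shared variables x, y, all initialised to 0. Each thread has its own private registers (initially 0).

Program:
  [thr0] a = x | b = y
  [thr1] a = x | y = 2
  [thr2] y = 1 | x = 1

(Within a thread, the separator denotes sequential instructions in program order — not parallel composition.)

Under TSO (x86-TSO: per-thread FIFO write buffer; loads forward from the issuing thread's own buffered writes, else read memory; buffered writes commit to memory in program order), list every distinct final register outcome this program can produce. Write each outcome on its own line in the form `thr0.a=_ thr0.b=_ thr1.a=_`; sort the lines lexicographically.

outcome vector order: (thr0.a,thr0.b,thr1.a)
|TSO outcomes| = 10

thr0.a=0 thr0.b=0 thr1.a=0
thr0.a=0 thr0.b=0 thr1.a=1
thr0.a=0 thr0.b=1 thr1.a=0
thr0.a=0 thr0.b=1 thr1.a=1
thr0.a=0 thr0.b=2 thr1.a=0
thr0.a=0 thr0.b=2 thr1.a=1
thr0.a=1 thr0.b=1 thr1.a=0
thr0.a=1 thr0.b=1 thr1.a=1
thr0.a=1 thr0.b=2 thr1.a=0
thr0.a=1 thr0.b=2 thr1.a=1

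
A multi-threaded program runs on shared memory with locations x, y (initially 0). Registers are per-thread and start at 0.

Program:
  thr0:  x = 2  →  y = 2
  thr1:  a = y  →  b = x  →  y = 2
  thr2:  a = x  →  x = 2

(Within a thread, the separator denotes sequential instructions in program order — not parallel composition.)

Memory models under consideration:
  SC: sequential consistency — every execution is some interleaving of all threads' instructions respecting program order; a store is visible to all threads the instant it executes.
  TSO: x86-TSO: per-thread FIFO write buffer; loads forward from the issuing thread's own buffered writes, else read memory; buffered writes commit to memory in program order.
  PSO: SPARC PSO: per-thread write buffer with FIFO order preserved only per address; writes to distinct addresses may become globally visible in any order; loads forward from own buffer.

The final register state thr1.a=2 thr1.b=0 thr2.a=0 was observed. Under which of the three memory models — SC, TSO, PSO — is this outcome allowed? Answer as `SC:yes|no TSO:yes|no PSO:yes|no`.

outcome vector order: (thr1.a,thr1.b,thr2.a)
[SC] allowed = {000, 002, 020, 022, 220, 222}
[TSO] allowed = {000, 002, 020, 022, 220, 222}
[PSO] allowed = {000, 002, 020, 022, 200, 202, 220, 222}
target 200 ∈ {PSO}

SC:no TSO:no PSO:yes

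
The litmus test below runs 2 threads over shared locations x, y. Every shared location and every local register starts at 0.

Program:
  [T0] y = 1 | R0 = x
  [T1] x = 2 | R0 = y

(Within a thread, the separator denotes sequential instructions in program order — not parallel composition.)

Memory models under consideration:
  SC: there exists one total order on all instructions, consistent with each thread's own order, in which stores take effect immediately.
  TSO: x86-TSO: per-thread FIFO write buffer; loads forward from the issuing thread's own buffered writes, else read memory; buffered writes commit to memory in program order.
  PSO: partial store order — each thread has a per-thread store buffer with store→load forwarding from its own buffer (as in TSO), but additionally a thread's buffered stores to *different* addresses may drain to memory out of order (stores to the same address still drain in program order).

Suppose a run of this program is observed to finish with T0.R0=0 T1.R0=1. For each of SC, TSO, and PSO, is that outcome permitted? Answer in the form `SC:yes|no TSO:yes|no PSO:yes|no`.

outcome vector order: (T0.R0,T1.R0)
SC: 3 outcomes — {(0,1); (2,0); (2,1)}
TSO: 4 outcomes — {(0,0); (0,1); (2,0); (2,1)}
PSO: 4 outcomes — {(0,0); (0,1); (2,0); (2,1)}
target (0,1) ∈ {SC,TSO,PSO}

SC:yes TSO:yes PSO:yes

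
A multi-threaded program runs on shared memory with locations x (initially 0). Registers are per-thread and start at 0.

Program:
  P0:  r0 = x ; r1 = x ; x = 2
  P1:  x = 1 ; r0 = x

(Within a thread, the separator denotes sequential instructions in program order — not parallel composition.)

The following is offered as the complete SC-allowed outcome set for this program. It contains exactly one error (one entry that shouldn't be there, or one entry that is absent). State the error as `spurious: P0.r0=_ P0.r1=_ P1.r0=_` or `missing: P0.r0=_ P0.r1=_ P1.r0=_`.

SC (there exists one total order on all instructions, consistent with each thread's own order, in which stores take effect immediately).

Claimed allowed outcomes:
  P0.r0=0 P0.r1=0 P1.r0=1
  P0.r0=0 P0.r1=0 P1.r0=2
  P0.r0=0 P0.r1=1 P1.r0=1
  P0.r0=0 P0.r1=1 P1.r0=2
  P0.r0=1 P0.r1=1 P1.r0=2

missing: P0.r0=1 P0.r1=1 P1.r0=1

outcome vector order: (P0.r0,P0.r1,P1.r0)
SC (6): (0,0,1) (0,0,2) (0,1,1) (0,1,2) (1,1,1) (1,1,2)
SC∖claimed = {(1,1,1)}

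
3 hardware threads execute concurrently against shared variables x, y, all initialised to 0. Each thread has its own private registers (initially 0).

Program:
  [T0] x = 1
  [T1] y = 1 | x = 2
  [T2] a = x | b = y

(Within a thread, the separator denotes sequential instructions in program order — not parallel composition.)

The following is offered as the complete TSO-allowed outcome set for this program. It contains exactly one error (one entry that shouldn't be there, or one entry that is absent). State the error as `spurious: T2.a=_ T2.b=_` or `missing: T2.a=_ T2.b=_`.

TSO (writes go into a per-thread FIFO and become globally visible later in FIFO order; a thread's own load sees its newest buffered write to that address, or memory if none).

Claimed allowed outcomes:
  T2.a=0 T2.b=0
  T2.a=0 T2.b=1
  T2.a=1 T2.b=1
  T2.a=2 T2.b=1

outcome vector order: (T2.a,T2.b)
under TSO → <0 0> <0 1> <1 0> <1 1> <2 1>
TSO∖claimed = {<1 0>}

missing: T2.a=1 T2.b=0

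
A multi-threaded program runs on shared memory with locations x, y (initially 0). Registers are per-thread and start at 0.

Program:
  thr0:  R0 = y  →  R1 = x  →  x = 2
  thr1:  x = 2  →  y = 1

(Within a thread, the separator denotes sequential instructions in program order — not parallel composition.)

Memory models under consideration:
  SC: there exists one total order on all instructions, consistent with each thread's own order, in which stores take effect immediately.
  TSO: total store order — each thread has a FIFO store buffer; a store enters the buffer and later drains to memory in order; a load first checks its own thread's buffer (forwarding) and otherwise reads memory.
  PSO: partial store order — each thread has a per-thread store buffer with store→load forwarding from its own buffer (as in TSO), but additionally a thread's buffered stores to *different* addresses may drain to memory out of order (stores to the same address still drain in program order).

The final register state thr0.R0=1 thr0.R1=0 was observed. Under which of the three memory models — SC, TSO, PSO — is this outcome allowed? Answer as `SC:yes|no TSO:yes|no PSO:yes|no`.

outcome vector order: (thr0.R0,thr0.R1)
under SC → 00; 02; 12
under TSO → 00; 02; 12
under PSO → 00; 02; 10; 12
target 10 ∈ {PSO}

SC:no TSO:no PSO:yes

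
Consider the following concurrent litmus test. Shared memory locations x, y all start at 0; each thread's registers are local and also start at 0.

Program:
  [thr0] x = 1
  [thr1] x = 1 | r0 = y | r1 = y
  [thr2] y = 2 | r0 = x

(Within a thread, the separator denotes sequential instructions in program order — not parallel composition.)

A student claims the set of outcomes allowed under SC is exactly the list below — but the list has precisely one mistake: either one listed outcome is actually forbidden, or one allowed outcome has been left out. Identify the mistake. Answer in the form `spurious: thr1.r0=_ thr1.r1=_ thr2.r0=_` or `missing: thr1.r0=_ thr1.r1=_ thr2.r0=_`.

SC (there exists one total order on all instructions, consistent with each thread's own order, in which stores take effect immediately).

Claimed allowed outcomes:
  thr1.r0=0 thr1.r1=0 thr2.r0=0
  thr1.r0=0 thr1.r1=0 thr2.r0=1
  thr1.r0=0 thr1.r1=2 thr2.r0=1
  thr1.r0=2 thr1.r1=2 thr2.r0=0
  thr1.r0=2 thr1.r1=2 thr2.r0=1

outcome vector order: (thr1.r0,thr1.r1,thr2.r0)
SC (4): <0 0 1> <0 2 1> <2 2 0> <2 2 1>
claimed∖SC = {<0 0 0>}

spurious: thr1.r0=0 thr1.r1=0 thr2.r0=0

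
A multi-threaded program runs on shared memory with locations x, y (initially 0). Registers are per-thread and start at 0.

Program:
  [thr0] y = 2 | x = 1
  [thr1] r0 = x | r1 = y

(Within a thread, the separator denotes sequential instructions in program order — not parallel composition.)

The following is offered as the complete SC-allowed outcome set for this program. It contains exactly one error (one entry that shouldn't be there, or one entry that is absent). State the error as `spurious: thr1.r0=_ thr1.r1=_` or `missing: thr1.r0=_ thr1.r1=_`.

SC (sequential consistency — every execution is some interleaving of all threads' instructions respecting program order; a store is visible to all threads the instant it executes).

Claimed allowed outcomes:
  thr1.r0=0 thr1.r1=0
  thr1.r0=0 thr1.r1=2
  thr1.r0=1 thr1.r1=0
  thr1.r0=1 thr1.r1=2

outcome vector order: (thr1.r0,thr1.r1)
SC (3): (0,0) (0,2) (1,2)
claimed∖SC = {(1,0)}

spurious: thr1.r0=1 thr1.r1=0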